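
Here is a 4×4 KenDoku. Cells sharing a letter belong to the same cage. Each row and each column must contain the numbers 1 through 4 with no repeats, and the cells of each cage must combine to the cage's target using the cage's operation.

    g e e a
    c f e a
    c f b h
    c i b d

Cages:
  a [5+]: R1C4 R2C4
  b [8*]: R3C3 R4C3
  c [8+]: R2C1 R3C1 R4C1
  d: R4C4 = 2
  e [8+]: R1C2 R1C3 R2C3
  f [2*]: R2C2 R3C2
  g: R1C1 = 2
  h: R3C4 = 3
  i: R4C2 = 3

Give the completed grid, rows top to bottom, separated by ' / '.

Cage g is a single given cell, so R1C1 = 2.
Cage h is a single given cell, so R3C4 = 3.
I is a freebie; hence R4C2 = 3.
D is a freebie, so R4C4 = 2.
Cage c has sum 8; hence R2C1 = 3.
Cage b needs two cells with product 8, so R3C3 = 2.
Row 4 already has 2, so R4C3 = 4.
The 3 cells of cage e must have sum 8, which forces R1C2 = 4.
Cage e needs sum 8, leaving R1C3 = 3.
4 is placed in row 1, so R1C4 = 1.
Cage f's pair has product 2, so R2C2 = 2.
4 is placed in column 3, leaving R2C3 = 1.
Column 4 now contains 1; hence R2C4 = 4.
Cage c has sum 8, which forces R3C1 = 4.
Row 3 now contains 2; hence R3C2 = 1.
4 is placed in row 4, which forces R4C1 = 1.

2 4 3 1 / 3 2 1 4 / 4 1 2 3 / 1 3 4 2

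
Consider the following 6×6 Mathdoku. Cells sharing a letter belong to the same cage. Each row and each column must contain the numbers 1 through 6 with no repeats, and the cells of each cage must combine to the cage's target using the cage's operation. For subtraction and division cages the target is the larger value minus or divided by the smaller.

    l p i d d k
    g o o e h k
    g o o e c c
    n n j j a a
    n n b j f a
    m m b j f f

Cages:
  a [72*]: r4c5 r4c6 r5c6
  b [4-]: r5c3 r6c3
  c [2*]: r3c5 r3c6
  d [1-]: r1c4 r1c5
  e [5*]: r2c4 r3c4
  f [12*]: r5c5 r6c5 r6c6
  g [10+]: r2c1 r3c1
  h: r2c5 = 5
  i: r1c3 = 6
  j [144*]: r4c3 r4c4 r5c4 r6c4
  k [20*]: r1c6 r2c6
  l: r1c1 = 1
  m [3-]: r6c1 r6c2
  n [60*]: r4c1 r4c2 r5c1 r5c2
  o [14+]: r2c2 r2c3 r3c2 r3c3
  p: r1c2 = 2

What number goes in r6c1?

Cage l is given, leaving r1c1 = 1.
Cage p is a single given cell, which forces r1c2 = 2.
I is a freebie; hence r1c3 = 6.
Cage h is a single given cell, which forces r2c5 = 5.
Row 2 already has 5, so r2c6 = 4.
Column 6 now contains 4, which forces r1c6 = 5.
Row 2 already has 4; hence r2c1 = 6.
Row 2 already has 5, leaving r2c4 = 1.
The two cells of cage g must have sum 10; hence r3c1 = 4.
Cage e's pair has product 5; hence r3c4 = 5.
Row 2 already has 1, leaving r2c2 = 3.
Cage o has sum 14, so r2c3 = 2.
Cage o needs sum 14, so r3c2 = 6.
Cage o needs sum 14, so r3c3 = 3.
3 is placed in column 3, which forces r4c3 = 4.
4 is placed in row 4; hence r4c5 = 6.
Column 2 now contains 6, so r6c2 = 5.
Row 6 already has 5, so r6c3 = 1.
4 is placed in row 4, which forces r4c2 = 1.
Cage a needs product 72; hence r4c6 = 2.
Cage n needs product 60, so r5c2 = 4.
Column 3 already has 1, leaving r5c3 = 5.
Cage a needs product 72, which forces r5c6 = 6.
Cage m needs two cells with difference 3; hence r6c1 = 2.
Column 6 now contains 6, so r6c6 = 3.
Cage c's pair has product 2, which forces r3c5 = 2.
2 is placed in column 6, which forces r3c6 = 1.
The 4 cells of cage n must have product 60, leaving r4c1 = 5.
Row 4 now contains 2, leaving r4c4 = 3.
5 is placed in row 5, so r5c1 = 3.
The 4 cells of cage j must have product 144, which forces r5c4 = 2.
Cage f has product 12; hence r5c5 = 1.
Row 6 already has 3, leaving r6c4 = 6.
Row 6 already has 3; hence r6c5 = 4.
3 is placed in column 4, leaving r1c4 = 4.
Column 5 already has 4, so r1c5 = 3.
Completed grid: 1 2 6 4 3 5 / 6 3 2 1 5 4 / 4 6 3 5 2 1 / 5 1 4 3 6 2 / 3 4 5 2 1 6 / 2 5 1 6 4 3.

2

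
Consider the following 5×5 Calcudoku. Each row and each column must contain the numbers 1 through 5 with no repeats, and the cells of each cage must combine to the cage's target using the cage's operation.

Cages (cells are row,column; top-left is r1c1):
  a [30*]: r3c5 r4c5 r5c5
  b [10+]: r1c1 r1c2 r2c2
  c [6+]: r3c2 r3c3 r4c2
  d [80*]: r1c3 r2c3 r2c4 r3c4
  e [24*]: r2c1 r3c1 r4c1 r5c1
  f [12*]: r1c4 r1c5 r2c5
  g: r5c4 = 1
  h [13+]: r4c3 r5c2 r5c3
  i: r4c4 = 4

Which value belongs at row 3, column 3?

1

I is a freebie; hence r4c4 = 4.
Cage g is given, which forces r5c4 = 1.
Row 4 already has 4, leaving r4c3 = 5.
Cage h needs sum 13; hence r5c2 = 5.
The 3 cells of cage h must have sum 13, which forces r5c3 = 3.
Row 5 already has 3, which forces r5c5 = 2.
Cage f needs product 12, so r1c4 = 3.
Cage a needs product 30, so r3c5 = 5.
Column 5 already has 2, so r4c5 = 3.
Row 5 now contains 2, leaving r5c1 = 4.
4 is placed in column 1, which forces r1c1 = 5.
The 4 cells of cage d must have product 80, leaving r2c4 = 5.
5 is placed in row 3, leaving r3c4 = 2.
Row 3 now contains 2, leaving r3c3 = 1.
Row 3 already has 1, so r3c1 = 3.
3 is placed in row 3, leaving r3c2 = 4.
The 3 cells of cage b must have sum 10, leaving r1c2 = 2.
Row 1 now contains 2, which forces r1c3 = 4.
Row 1 already has 4; hence r1c5 = 1.
Cage b has sum 10, leaving r2c2 = 3.
Column 3 already has 4, which forces r2c3 = 2.
1 is placed in column 5, so r2c5 = 4.
The 3 cells of cage c must have sum 6, leaving r4c2 = 1.
2 is placed in row 2; hence r2c1 = 1.
Row 4 now contains 1, so r4c1 = 2.
Completed grid: 5 2 4 3 1 / 1 3 2 5 4 / 3 4 1 2 5 / 2 1 5 4 3 / 4 5 3 1 2.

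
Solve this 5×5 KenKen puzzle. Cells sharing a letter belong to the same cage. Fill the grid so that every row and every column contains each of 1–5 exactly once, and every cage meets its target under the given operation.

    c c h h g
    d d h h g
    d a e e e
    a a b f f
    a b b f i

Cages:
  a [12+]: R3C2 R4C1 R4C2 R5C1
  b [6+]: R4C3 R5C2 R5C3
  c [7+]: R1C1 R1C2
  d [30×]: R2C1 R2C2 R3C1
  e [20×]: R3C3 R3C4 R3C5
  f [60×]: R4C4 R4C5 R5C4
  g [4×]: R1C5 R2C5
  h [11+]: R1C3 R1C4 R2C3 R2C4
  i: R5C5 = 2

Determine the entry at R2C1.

2

Cage i is given, so R5C5 = 2.
Column 5 needs a 3, and only R4C5 is open for it.
Column 5 needs a 5, and only R3C5 is open for it.
Cage e needs product 20, so R3C3 = 4.
{4, 5} are confined to R4C4 and R5C4 in column 4, so R3C4 = 1.
The 3 cells of cage b must have sum 6; hence R4C3 = 2.
In row 2, 4 can only go at R2C5, so R2C5 = 4.
Column 5 now contains 4; hence R1C5 = 1.
Row 1 already has 1, leaving R1C3 = 5.
Cage h has sum 11, which forces R2C3 = 1.
Column 3 already has 1, leaving R5C3 = 3.
Row 5 already has 3, which forces R5C2 = 1.
Cage a has sum 12, so R4C1 = 1.
In row 1, 2 can only go at R1C4, so R1C4 = 2.
2 is placed in column 4, leaving R2C4 = 3.
Cage d needs product 30; hence R3C1 = 3.
Row 3 already has 3; hence R3C2 = 2.
Column 1 already has 3; hence R1C1 = 4.
Cage c's pair has sum 7, leaving R1C2 = 3.
Cage d has product 30, so R2C1 = 2.
Column 2 already has 2, which forces R2C2 = 5.
5 is placed in column 2; hence R4C2 = 4.
Row 4 already has 4, leaving R4C4 = 5.
Column 1 now contains 4, leaving R5C1 = 5.
5 is placed in column 4; hence R5C4 = 4.
Filled in: 4 3 5 2 1 / 2 5 1 3 4 / 3 2 4 1 5 / 1 4 2 5 3 / 5 1 3 4 2.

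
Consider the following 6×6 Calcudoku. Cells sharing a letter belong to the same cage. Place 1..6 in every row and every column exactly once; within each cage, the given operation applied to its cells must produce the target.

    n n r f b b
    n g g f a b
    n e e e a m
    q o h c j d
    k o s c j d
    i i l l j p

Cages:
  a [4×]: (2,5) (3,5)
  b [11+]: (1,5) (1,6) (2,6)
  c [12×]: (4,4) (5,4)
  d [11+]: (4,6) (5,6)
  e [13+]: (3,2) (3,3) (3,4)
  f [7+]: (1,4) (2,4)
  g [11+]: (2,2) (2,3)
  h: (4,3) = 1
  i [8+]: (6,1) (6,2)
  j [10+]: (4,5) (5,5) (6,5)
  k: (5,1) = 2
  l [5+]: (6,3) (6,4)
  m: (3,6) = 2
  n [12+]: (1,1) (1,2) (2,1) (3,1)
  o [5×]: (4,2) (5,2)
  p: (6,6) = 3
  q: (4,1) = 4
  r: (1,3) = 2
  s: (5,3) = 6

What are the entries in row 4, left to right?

R is a freebie, which forces (1,3) = 2.
Cage m is a single given cell, which forces (3,6) = 2.
Cage q is given, so (4,1) = 4.
Cage h is a single given cell, leaving (4,3) = 1.
K is a freebie, leaving (5,1) = 2.
Cage s is given, leaving (5,3) = 6.
6 is placed in row 5, which forces (5,6) = 5.
Cage p is a single given cell, so (6,6) = 3.
Cage n has sum 12; hence (1,2) = 3.
Cage g needs two cells with sum 11, so (2,2) = 6.
Column 3 already has 6, which forces (2,3) = 5.
Column 2 already has 6, so (3,2) = 4.
Row 3 now contains 4, so (3,3) = 3.
Row 3 already has 3, which forces (3,4) = 6.
Row 3 now contains 4, which forces (3,5) = 1.
Row 4 now contains 1, which forces (4,2) = 5.
Cage c's pair has product 12; hence (4,4) = 3.
5 is placed in column 6, which forces (4,6) = 6.
Row 5 already has 5, leaving (5,2) = 1.
Cage c needs two cells with product 12, so (5,4) = 4.
4 is placed in row 5; hence (5,5) = 3.
Cage i's pair has sum 8, leaving (6,1) = 6.
Cage i's pair has sum 8, so (6,2) = 2.
Row 6 already has 3, leaving (6,3) = 4.
Cage l needs two cells with sum 5, leaving (6,4) = 1.
Row 6 now contains 4, which forces (6,5) = 5.
Cage n has sum 12, which forces (1,1) = 1.
Column 4 already has 1, so (1,4) = 5.
Cage b has sum 11, leaving (1,5) = 6.
Row 1 now contains 1, which forces (1,6) = 4.
Cage n needs sum 12, which forces (2,1) = 3.
Column 4 already has 1, so (2,4) = 2.
Column 5 already has 1, leaving (2,5) = 4.
4 is placed in column 6, so (2,6) = 1.
Row 3 now contains 1; hence (3,1) = 5.
Row 4 now contains 6, so (4,5) = 2.
Filled in: 1 3 2 5 6 4 / 3 6 5 2 4 1 / 5 4 3 6 1 2 / 4 5 1 3 2 6 / 2 1 6 4 3 5 / 6 2 4 1 5 3.

4 5 1 3 2 6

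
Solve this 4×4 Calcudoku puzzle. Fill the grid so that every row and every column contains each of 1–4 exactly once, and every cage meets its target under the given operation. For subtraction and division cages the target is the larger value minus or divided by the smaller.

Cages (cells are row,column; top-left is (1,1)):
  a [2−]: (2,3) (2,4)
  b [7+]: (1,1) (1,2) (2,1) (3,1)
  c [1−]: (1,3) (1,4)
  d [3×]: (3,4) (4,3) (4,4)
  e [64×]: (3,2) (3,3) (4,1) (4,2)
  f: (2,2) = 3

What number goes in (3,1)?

3

The 4 cells of cage b must have sum 7, leaving (1,2) = 1.
F is a freebie; hence (2,2) = 3.
The 3 cells of cage d must have product 3, leaving (3,4) = 1.
Cage d has product 3, which forces (4,3) = 1.
Cage d has product 3, which forces (4,4) = 3.
Cage c needs two cells with difference 1, which forces (1,3) = 3.
Cage b has sum 7, leaving (2,1) = 1.
3 is placed in row 1, which forces (1,1) = 2.
2 is placed in row 1, leaving (1,4) = 4.
Column 4 already has 4, leaving (2,4) = 2.
The 4 cells of cage b must have sum 7, so (3,1) = 3.
2 is placed in column 1; hence (4,1) = 4.
Row 4 now contains 4; hence (4,2) = 2.
2 is placed in row 2, leaving (2,3) = 4.
Column 2 now contains 2, so (3,2) = 4.
Cage e has product 64, so (3,3) = 2.
Filled in: 2 1 3 4 / 1 3 4 2 / 3 4 2 1 / 4 2 1 3.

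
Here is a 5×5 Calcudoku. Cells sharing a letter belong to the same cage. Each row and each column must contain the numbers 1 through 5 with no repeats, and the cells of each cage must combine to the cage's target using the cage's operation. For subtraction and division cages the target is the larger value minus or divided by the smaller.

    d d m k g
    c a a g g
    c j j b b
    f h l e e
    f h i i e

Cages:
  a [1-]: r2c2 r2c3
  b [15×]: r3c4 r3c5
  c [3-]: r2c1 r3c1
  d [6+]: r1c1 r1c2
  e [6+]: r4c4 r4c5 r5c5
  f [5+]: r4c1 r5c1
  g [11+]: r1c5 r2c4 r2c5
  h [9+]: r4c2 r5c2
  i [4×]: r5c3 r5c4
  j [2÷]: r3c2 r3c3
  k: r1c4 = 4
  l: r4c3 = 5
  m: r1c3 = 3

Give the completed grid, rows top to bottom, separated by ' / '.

Cage m is a single given cell, which forces r1c3 = 3.
K is a freebie; hence r1c4 = 4.
Cage l is a single given cell; hence r4c3 = 5.
4 is placed in column 4, leaving r5c4 = 1.
5 is placed in row 4; hence r4c2 = 4.
The 3 cells of cage e must have sum 6, so r4c5 = 1.
Cage h's pair has sum 9, which forces r5c2 = 5.
Row 5 already has 1, so r5c3 = 4.
The two cells of cage d must have sum 6, so r1c1 = 5.
5 is placed in column 2, which forces r1c2 = 1.
Row 1 already has 5, so r1c5 = 2.
1 is placed in column 5; hence r2c5 = 4.
Column 2 already has 1; hence r3c2 = 2.
Row 3 already has 2, leaving r3c3 = 1.
Column 5 already has 2, which forces r5c5 = 3.
Cage c needs two cells with difference 3; hence r2c1 = 1.
Column 2 now contains 2; hence r2c2 = 3.
Column 3 already has 1, leaving r2c3 = 2.
The 3 cells of cage g must have sum 11, which forces r2c4 = 5.
Row 3 now contains 1, which forces r3c1 = 4.
Cage b needs two cells with product 15, leaving r3c4 = 3.
3 is placed in column 5, so r3c5 = 5.
Cage f needs two cells with sum 5, leaving r4c1 = 3.
The 3 cells of cage e must have sum 6, leaving r4c4 = 2.
Row 5 already has 3, which forces r5c1 = 2.

5 1 3 4 2 / 1 3 2 5 4 / 4 2 1 3 5 / 3 4 5 2 1 / 2 5 4 1 3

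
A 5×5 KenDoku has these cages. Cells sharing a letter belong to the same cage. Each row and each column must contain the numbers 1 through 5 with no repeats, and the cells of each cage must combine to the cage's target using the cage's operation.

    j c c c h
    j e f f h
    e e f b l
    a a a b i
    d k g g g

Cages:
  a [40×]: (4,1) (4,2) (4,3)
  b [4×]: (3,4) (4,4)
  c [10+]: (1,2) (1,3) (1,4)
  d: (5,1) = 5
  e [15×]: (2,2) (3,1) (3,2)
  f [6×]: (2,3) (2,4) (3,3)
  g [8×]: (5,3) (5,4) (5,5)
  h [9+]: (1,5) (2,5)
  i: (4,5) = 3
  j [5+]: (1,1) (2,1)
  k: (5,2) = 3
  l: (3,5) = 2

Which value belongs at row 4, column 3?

L is a freebie, so (3,5) = 2.
Cage i is given; hence (4,5) = 3.
D is a freebie, which forces (5,1) = 5.
Cage k is given, so (5,2) = 3.
The 3 cells of cage e must have product 15, leaving (3,1) = 3.
Row 3 now contains 3, so (3,3) = 1.
Row 3 already has 1, so (3,4) = 4.
4 is placed in column 4, leaving (4,4) = 1.
Column 4 now contains 1, so (5,4) = 2.
Cage e needs product 15, which forces (2,2) = 1.
The 3 cells of cage f must have product 6; hence (2,3) = 2.
Column 4 already has 2, which forces (2,4) = 3.
Row 3 already has 1; hence (3,2) = 5.
2 is placed in row 5, leaving (5,3) = 4.
Cage g has product 8, leaving (5,5) = 1.
The two cells of cage j must have sum 5, so (1,1) = 1.
Column 2 already has 5, which forces (1,2) = 2.
The 3 cells of cage c must have sum 10, so (1,3) = 3.
Column 4 now contains 3, which forces (1,4) = 5.
Row 1 now contains 5, which forces (1,5) = 4.
Row 2 now contains 1; hence (2,1) = 4.
Column 5 already has 4, which forces (2,5) = 5.
4 is placed in column 1, which forces (4,1) = 2.
Column 2 now contains 2, which forces (4,2) = 4.
Column 3 now contains 4; hence (4,3) = 5.
Completed grid: 1 2 3 5 4 / 4 1 2 3 5 / 3 5 1 4 2 / 2 4 5 1 3 / 5 3 4 2 1.

5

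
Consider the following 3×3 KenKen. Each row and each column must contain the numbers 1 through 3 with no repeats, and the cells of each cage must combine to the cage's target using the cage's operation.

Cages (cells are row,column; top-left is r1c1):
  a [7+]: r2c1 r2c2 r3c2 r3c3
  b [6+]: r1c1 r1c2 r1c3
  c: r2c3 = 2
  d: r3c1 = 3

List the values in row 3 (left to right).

Cage c is a single given cell, leaving r2c3 = 2.
D is a freebie; hence r3c1 = 3.
Row 3 already has 3, leaving r3c3 = 1.
Column 3 already has 1, so r1c3 = 3.
3 is placed in column 1, so r2c1 = 1.
The 4 cells of cage a must have sum 7, so r2c2 = 3.
Row 3 now contains 1; hence r3c2 = 2.
Column 1 already has 1; hence r1c1 = 2.
Column 2 already has 2, leaving r1c2 = 1.
Completed grid: 2 1 3 / 1 3 2 / 3 2 1.

3 2 1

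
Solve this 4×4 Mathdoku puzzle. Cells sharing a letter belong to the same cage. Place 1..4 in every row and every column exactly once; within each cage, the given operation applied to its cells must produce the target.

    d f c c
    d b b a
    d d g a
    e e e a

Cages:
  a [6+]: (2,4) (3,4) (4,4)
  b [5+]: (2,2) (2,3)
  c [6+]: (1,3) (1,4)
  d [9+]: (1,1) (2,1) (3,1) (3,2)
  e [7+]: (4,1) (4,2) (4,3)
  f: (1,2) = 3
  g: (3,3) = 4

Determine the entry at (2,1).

4

Cage f is given, leaving (1,2) = 3.
Cage g is given, which forces (3,3) = 4.
Column 3 already has 4, leaving (1,3) = 2.
Cage c's pair has sum 6, leaving (1,4) = 4.
Column 3 already has 2, so (4,3) = 1.
4 is placed in row 1, so (1,1) = 1.
Cage d needs sum 9, so (2,1) = 4.
Cage b's pair has sum 5, leaving (2,2) = 2.
Column 3 now contains 1, so (2,3) = 3.
3 is placed in row 2; hence (2,4) = 1.
The 4 cells of cage d must have sum 9, which forces (3,1) = 3.
The 4 cells of cage d must have sum 9, which forces (3,2) = 1.
Row 3 already has 3, which forces (3,4) = 2.
Column 1 already has 4, so (4,1) = 2.
2 is placed in column 2, leaving (4,2) = 4.
Column 4 already has 2, so (4,4) = 3.
Completed grid: 1 3 2 4 / 4 2 3 1 / 3 1 4 2 / 2 4 1 3.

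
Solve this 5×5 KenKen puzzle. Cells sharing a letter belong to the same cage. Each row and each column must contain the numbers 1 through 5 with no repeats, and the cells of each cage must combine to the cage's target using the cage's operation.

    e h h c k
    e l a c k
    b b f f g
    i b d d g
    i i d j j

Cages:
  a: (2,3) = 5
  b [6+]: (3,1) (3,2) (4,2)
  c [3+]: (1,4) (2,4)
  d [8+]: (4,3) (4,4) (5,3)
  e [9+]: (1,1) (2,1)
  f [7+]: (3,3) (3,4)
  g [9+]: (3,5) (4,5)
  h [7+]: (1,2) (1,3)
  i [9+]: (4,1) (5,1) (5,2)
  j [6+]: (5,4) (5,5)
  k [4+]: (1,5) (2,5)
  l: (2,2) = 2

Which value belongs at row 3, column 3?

4

Cage l is a single given cell, which forces (2,2) = 2.
Cage a is given, so (2,3) = 5.
Row 2 now contains 2, so (2,4) = 1.
Row 2 already has 1, which forces (2,5) = 3.
Cage e's pair has sum 9; hence (1,1) = 5.
1 is placed in column 4; hence (1,4) = 2.
Column 5 already has 3, so (1,5) = 1.
5 is placed in row 2, so (2,1) = 4.
Cage j's pair has sum 6, so (5,4) = 4.
Cage j's pair has sum 6, so (5,5) = 2.
Row 5 already has 4, which forces (5,2) = 5.
The only place for 2 in row 4 is (4,3).
Column 3 already has 2, leaving (3,3) = 4.
The two cells of cage f must have sum 7; hence (3,4) = 3.
Row 3 now contains 4; hence (3,5) = 5.
Column 4 now contains 3, leaving (4,4) = 5.
Column 5 now contains 5, which forces (4,5) = 4.
Cage h's pair has sum 7, leaving (1,2) = 4.
4 is placed in column 3, so (1,3) = 3.
Cage b has sum 6, which forces (3,1) = 2.
3 is placed in row 3; hence (3,2) = 1.
The 3 cells of cage b must have sum 6; hence (4,2) = 3.
The 3 cells of cage d must have sum 8; hence (5,3) = 1.
Row 4 now contains 3, which forces (4,1) = 1.
Row 5 now contains 1; hence (5,1) = 3.
Completed grid: 5 4 3 2 1 / 4 2 5 1 3 / 2 1 4 3 5 / 1 3 2 5 4 / 3 5 1 4 2.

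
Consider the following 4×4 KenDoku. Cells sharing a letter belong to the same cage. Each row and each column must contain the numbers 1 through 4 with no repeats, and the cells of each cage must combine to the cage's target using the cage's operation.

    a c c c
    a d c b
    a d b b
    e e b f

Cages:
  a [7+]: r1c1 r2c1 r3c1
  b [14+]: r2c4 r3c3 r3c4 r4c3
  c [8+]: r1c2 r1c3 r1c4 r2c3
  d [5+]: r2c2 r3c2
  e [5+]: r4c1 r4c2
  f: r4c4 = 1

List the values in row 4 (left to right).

F is a freebie; hence r4c4 = 1.
In row 4, 4 can only go at r4c3, so r4c3 = 4.
Cage b has sum 14, which forces r2c4 = 3.
Column 3 already has 4, which forces r3c3 = 3.
The 4 cells of cage b must have sum 14, which forces r3c4 = 4.
Cage c needs sum 8; hence r1c2 = 3.
Cage c needs sum 8, so r1c3 = 1.
Column 4 now contains 4; hence r1c4 = 2.
Cage d needs two cells with sum 5; hence r2c2 = 4.
Cage c needs sum 8, so r2c3 = 2.
The two cells of cage d must have sum 5, which forces r3c2 = 1.
Column 2 already has 3, leaving r4c2 = 2.
Row 1 now contains 2, leaving r1c1 = 4.
2 is placed in row 2, which forces r2c1 = 1.
Row 3 already has 1; hence r3c1 = 2.
Row 4 now contains 2; hence r4c1 = 3.
The full grid is 4 3 1 2 / 1 4 2 3 / 2 1 3 4 / 3 2 4 1.

3 2 4 1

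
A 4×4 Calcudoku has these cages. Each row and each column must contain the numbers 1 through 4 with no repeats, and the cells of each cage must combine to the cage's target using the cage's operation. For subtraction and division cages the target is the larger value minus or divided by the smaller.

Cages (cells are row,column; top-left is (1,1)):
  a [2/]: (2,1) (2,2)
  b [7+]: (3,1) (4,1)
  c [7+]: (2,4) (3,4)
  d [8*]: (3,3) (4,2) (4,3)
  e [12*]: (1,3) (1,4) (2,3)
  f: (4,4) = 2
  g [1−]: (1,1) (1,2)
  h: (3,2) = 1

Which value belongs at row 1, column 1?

2

Cage h is given; hence (3,2) = 1.
F is a freebie, which forces (4,4) = 2.
Cage d has product 8, leaving (3,3) = 2.
2 is placed in row 4, which forces (4,2) = 4.
Cage d needs product 8, so (4,3) = 1.
The 3 cells of cage e must have product 12; hence (1,4) = 1.
4 is placed in column 2, so (2,2) = 2.
The two cells of cage b must have sum 7, leaving (3,1) = 4.
4 is placed in row 3, leaving (3,4) = 3.
Row 4 now contains 4, so (4,1) = 3.
3 is placed in column 1, leaving (1,1) = 2.
Column 2 now contains 2, which forces (1,2) = 3.
Row 1 now contains 3, so (1,3) = 4.
Column 1 already has 4, so (2,1) = 1.
Column 3 now contains 4, which forces (2,3) = 3.
3 is placed in column 4, so (2,4) = 4.
Completed grid: 2 3 4 1 / 1 2 3 4 / 4 1 2 3 / 3 4 1 2.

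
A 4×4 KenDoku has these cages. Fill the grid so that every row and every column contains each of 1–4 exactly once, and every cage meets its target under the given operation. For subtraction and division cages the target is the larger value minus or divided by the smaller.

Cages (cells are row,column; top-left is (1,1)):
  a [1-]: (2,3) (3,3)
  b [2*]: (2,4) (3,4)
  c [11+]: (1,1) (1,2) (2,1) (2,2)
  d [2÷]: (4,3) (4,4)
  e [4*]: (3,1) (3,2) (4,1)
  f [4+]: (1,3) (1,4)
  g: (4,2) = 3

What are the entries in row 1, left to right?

Cage g is a single given cell; hence (4,2) = 3.
The only place for 3 in row 3 is (3,3).
Column 3 now contains 3; hence (1,3) = 1.
Cage f's pair has sum 4, leaving (1,4) = 3.
In row 2, 3 can only go at (2,1), so (2,1) = 3.
The 4 cells of cage c must have sum 11; hence (1,1) = 2.
Cage c needs sum 11, which forces (1,2) = 4.
The 4 cells of cage c must have sum 11, so (2,2) = 2.
Row 2 already has 2; hence (2,3) = 4.
Row 2 already has 2; hence (2,4) = 1.
2 is placed in column 2; hence (3,2) = 1.
Column 4 now contains 1; hence (3,4) = 2.
Column 1 now contains 2, leaving (4,1) = 1.
Column 3 already has 4, leaving (4,3) = 2.
Column 4 now contains 2, so (4,4) = 4.
1 is placed in row 3, which forces (3,1) = 4.
Filled in: 2 4 1 3 / 3 2 4 1 / 4 1 3 2 / 1 3 2 4.

2 4 1 3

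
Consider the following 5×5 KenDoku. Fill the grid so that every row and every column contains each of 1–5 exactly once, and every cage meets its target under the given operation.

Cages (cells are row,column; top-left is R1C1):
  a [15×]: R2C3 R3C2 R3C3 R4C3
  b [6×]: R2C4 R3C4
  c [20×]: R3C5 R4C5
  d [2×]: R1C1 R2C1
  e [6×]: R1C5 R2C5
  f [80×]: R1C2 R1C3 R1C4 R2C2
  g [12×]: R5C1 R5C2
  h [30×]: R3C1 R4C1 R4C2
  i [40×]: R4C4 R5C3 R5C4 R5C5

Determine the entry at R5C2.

Cage a has product 15, which forces R3C2 = 1.
Row 1 needs a 3, and only R1C5 is open for it.
Column 5 already has 3, leaving R2C5 = 2.
Cage d's pair has product 2; hence R1C1 = 2.
Cage f needs product 80; hence R1C2 = 5.
2 is placed in row 2, leaving R2C1 = 1.
2 is placed in row 2, leaving R2C2 = 4.
2 is placed in row 2, which forces R2C4 = 3.
Cage b's pair has product 6, which forces R3C4 = 2.
4 is placed in column 2; hence R5C2 = 3.
Row 2 now contains 3, so R2C3 = 5.
Cage a needs product 15, so R3C3 = 3.
Column 2 now contains 3, which forces R4C2 = 2.
Cage a needs product 15, which forces R4C3 = 1.
Row 5 now contains 3, which forces R5C1 = 4.
Cage i needs product 40; hence R5C3 = 2.
Column 3 already has 1; hence R1C3 = 4.
Cage f needs product 80; hence R1C4 = 1.
Row 3 already has 3; hence R3C1 = 5.
Row 3 now contains 5, which forces R3C5 = 4.
Cage h needs product 30; hence R4C1 = 3.
Cage i has product 40, leaving R4C4 = 4.
4 is placed in column 5, leaving R4C5 = 5.
1 is placed in column 4, leaving R5C4 = 5.
Column 5 already has 5; hence R5C5 = 1.
Completed grid: 2 5 4 1 3 / 1 4 5 3 2 / 5 1 3 2 4 / 3 2 1 4 5 / 4 3 2 5 1.

3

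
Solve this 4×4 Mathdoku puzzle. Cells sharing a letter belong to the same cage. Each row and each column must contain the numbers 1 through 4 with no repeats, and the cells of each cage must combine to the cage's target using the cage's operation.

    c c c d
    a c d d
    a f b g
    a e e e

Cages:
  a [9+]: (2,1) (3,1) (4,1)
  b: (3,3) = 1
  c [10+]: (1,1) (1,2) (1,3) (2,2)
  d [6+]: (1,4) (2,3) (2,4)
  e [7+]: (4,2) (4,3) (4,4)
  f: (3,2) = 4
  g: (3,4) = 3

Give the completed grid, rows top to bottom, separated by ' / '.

F is a freebie, leaving (3,2) = 4.
Cage b is given; hence (3,3) = 1.
Cage g is a single given cell, leaving (3,4) = 3.
The 3 cells of cage d must have sum 6, so (2,3) = 3.
3 is placed in row 3, so (3,1) = 2.
Row 2 now contains 3, leaving (2,1) = 4.
Cage a needs sum 9, so (4,1) = 3.
Column 1 now contains 3; hence (1,1) = 1.
Cage c has sum 10; hence (1,2) = 3.
Cage c needs sum 10, which forces (1,3) = 4.
Row 1 already has 1, leaving (1,4) = 2.
The 4 cells of cage c must have sum 10, so (2,2) = 2.
2 is placed in column 4, leaving (2,4) = 1.
Column 2 now contains 2, leaving (4,2) = 1.
4 is placed in column 3; hence (4,3) = 2.
Column 4 now contains 1; hence (4,4) = 4.

1 3 4 2 / 4 2 3 1 / 2 4 1 3 / 3 1 2 4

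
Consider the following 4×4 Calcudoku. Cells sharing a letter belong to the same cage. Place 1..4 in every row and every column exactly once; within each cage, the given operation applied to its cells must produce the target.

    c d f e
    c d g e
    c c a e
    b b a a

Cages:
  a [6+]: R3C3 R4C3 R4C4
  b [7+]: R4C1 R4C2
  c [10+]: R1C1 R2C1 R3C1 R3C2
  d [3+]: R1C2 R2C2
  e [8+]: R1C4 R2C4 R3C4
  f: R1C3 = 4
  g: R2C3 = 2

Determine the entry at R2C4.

4

F is a freebie, so R1C3 = 4.
Cage g is a single given cell, so R2C3 = 2.
The two cells of cage d must have sum 3; hence R1C2 = 2.
2 is placed in row 2; hence R2C2 = 1.
The 3 cells of cage a must have sum 6, so R4C4 = 2.
Cage c needs sum 10; hence R1C1 = 1.
Row 1 now contains 1, which forces R1C4 = 3.
3 is placed in column 4, which forces R2C4 = 4.
Cage c has sum 10, leaving R3C1 = 2.
Column 4 already has 4, which forces R3C4 = 1.
Row 2 now contains 4; hence R2C1 = 3.
Cage c has sum 10, leaving R3C2 = 4.
Row 3 already has 1, which forces R3C3 = 3.
3 is placed in column 1; hence R4C1 = 4.
Column 2 already has 4; hence R4C2 = 3.
Cage a has sum 6, leaving R4C3 = 1.
Filled in: 1 2 4 3 / 3 1 2 4 / 2 4 3 1 / 4 3 1 2.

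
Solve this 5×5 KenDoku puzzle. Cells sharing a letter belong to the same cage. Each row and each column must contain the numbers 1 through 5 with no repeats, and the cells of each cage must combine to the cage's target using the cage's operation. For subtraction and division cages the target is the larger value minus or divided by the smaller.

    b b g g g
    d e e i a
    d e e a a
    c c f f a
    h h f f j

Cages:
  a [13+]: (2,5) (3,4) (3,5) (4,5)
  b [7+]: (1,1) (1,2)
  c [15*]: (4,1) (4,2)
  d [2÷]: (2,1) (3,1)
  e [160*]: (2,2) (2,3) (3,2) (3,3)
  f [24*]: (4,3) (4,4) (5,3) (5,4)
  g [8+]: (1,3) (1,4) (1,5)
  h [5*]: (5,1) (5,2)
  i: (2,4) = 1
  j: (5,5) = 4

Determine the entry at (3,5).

5

Cage i is a single given cell, so (2,4) = 1.
Cage j is given, leaving (5,5) = 4.
Row 2 needs a 3, and only (2,5) is open for it.
In row 3, 3 can only go at (3,4), so (3,4) = 3.
Cage f has product 24, so (4,4) = 4.
Column 4 already has 3, so (5,4) = 2.
Column 4 already has 2, leaving (1,4) = 5.
Row 3 needs a 1, and only (3,1) is open for it.
Cage d's pair has quotient 2, which forces (2,1) = 2.
1 is placed in column 1, which forces (5,1) = 5.
The two cells of cage h must have product 5, so (5,2) = 1.
1 is placed in row 5, which forces (5,3) = 3.
Column 1 now contains 5, leaving (4,1) = 3.
Cage c needs two cells with product 15; hence (4,2) = 5.
3 is placed in column 3, leaving (4,3) = 1.
5 is placed in row 4, so (4,5) = 2.
3 is placed in column 1; hence (1,1) = 4.
Cage b needs two cells with sum 7; hence (1,2) = 3.
Column 3 now contains 1, so (1,3) = 2.
Column 5 now contains 2; hence (1,5) = 1.
Column 2 now contains 5, which forces (2,2) = 4.
The 4 cells of cage e must have product 160, so (2,3) = 5.
Cage e needs product 160, leaving (3,2) = 2.
Cage e needs product 160; hence (3,3) = 4.
Column 5 now contains 2, leaving (3,5) = 5.
Filled in: 4 3 2 5 1 / 2 4 5 1 3 / 1 2 4 3 5 / 3 5 1 4 2 / 5 1 3 2 4.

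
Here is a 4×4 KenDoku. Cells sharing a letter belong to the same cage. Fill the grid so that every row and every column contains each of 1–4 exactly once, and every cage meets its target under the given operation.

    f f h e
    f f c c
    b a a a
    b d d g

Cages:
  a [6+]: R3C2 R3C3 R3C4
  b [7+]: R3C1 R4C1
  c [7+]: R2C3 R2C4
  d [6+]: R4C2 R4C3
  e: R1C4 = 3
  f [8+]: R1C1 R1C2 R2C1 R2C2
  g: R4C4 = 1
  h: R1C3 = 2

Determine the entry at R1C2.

4

H is a freebie, which forces R1C3 = 2.
Cage e is given; hence R1C4 = 3.
Column 4 already has 3, which forces R2C4 = 4.
Column 3 now contains 2, so R4C3 = 4.
Cage g is a single given cell; hence R4C4 = 1.
Row 2 now contains 4, so R2C3 = 3.
Cage b needs two cells with sum 7, leaving R3C1 = 4.
Column 3 already has 3, leaving R3C3 = 1.
Column 4 now contains 1, so R3C4 = 2.
Row 4 already has 4, leaving R4C1 = 3.
Row 4 already has 4, so R4C2 = 2.
Column 1 now contains 4; hence R1C1 = 1.
Cage f has sum 8, which forces R1C2 = 4.
The 4 cells of cage f must have sum 8, which forces R2C1 = 2.
Column 2 now contains 2, leaving R2C2 = 1.
Row 3 already has 1, so R3C2 = 3.
The full grid is 1 4 2 3 / 2 1 3 4 / 4 3 1 2 / 3 2 4 1.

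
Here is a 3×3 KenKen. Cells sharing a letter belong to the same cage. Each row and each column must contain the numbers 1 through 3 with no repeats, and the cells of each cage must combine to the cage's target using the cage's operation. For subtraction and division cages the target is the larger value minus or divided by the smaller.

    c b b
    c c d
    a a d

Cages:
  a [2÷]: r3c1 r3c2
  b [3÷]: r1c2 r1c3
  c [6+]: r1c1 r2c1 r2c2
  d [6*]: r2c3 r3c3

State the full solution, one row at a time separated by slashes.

The only place for 2 in row 1 is r1c1.
Column 1 already has 2, so r3c1 = 1.
Cage a's pair has quotient 2, which forces r3c2 = 2.
Row 3 already has 2; hence r3c3 = 3.
Cage b needs two cells with quotient 3, which forces r1c2 = 3.
3 is placed in column 3, which forces r1c3 = 1.
Column 1 now contains 1; hence r2c1 = 3.
Cage c needs sum 6, leaving r2c2 = 1.
3 is placed in column 3, so r2c3 = 2.

2 3 1 / 3 1 2 / 1 2 3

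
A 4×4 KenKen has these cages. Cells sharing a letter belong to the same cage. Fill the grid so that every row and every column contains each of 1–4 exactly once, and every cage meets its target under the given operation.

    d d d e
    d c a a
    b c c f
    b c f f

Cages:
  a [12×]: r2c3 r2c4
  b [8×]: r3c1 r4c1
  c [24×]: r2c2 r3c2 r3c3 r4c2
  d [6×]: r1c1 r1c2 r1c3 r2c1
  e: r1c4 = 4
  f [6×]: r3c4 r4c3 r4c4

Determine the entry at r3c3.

Cage e is given, leaving r1c4 = 4.
Cage d has product 6; hence r2c1 = 1.
4 is placed in column 4, leaving r2c4 = 3.
Row 2 now contains 3, so r2c3 = 4.
Cage f has product 6, so r4c3 = 3.
Row 2 already has 4, leaving r2c2 = 2.
The 4 cells of cage c must have product 24; hence r3c2 = 3.
Cage c needs product 24, leaving r3c3 = 1.
Row 3 already has 1, which forces r3c4 = 2.
The 4 cells of cage c must have product 24, so r4c2 = 4.
Column 4 now contains 2, so r4c4 = 1.
The 4 cells of cage d must have product 6; hence r1c1 = 3.
Column 2 now contains 3, so r1c2 = 1.
Column 3 now contains 1; hence r1c3 = 2.
2 is placed in row 3, so r3c1 = 4.
Row 4 now contains 4, which forces r4c1 = 2.
Completed grid: 3 1 2 4 / 1 2 4 3 / 4 3 1 2 / 2 4 3 1.

1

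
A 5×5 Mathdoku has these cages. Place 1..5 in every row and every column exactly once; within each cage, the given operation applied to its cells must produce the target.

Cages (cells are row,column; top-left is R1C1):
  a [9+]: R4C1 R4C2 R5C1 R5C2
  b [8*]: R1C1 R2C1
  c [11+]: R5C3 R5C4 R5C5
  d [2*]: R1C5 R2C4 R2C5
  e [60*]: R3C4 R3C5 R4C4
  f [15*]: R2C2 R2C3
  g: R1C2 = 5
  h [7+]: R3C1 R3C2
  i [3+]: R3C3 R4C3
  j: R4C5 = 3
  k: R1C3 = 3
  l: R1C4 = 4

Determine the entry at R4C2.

G is a freebie, so R1C2 = 5.
Cage k is a single given cell, so R1C3 = 3.
L is a freebie, leaving R1C4 = 4.
The 3 cells of cage d must have product 2, which forces R1C5 = 1.
5 is placed in column 2; hence R2C2 = 3.
3 is placed in column 3; hence R2C3 = 5.
Cage d has product 2, so R2C4 = 1.
Cage d needs product 2; hence R2C5 = 2.
Cage j is a single given cell, which forces R4C5 = 3.
Row 1 now contains 4, so R1C1 = 2.
Row 2 now contains 2; hence R2C1 = 4.
The 3 cells of cage e must have product 60, so R3C4 = 3.
Cage e has product 60, leaving R3C5 = 4.
3 is placed in row 4, leaving R4C4 = 5.
Column 4 already has 5, so R5C4 = 2.
Column 5 now contains 4; hence R5C5 = 5.
Row 3 already has 3, so R3C1 = 5.
Row 3 already has 4, which forces R3C2 = 2.
2 is placed in row 3, leaving R3C3 = 1.
Row 4 already has 5; hence R4C1 = 1.
Cage a needs sum 9, which forces R4C2 = 4.
Column 3 already has 1, which forces R4C3 = 2.
Cage a needs sum 9, which forces R5C1 = 3.
Cage a has sum 9, which forces R5C2 = 1.
Row 5 now contains 2, which forces R5C3 = 4.
Completed grid: 2 5 3 4 1 / 4 3 5 1 2 / 5 2 1 3 4 / 1 4 2 5 3 / 3 1 4 2 5.

4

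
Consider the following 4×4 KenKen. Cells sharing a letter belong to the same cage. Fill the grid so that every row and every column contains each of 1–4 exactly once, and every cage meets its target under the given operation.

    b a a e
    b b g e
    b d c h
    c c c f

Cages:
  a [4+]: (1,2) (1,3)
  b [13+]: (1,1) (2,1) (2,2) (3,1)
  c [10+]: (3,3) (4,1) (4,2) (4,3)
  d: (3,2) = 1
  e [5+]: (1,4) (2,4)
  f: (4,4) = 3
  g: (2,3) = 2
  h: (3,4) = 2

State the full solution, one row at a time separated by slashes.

The 4 cells of cage b must have sum 13, so (2,2) = 4.
G is a freebie, which forces (2,3) = 2.
D is a freebie, leaving (3,2) = 1.
Cage h is given, so (3,4) = 2.
F is a freebie; hence (4,4) = 3.
Cage b has sum 13; hence (1,1) = 2.
Column 2 already has 1, which forces (1,2) = 3.
Cage a needs two cells with sum 4; hence (1,3) = 1.
The two cells of cage e must have sum 5, so (1,4) = 4.
Row 2 already has 2; hence (2,1) = 3.
3 is placed in column 4, leaving (2,4) = 1.
The 4 cells of cage b must have sum 13, so (3,1) = 4.
The 4 cells of cage c must have sum 10, which forces (3,3) = 3.
4 is placed in column 1, leaving (4,1) = 1.
3 is placed in row 4, so (4,2) = 2.
1 is placed in column 3, which forces (4,3) = 4.

2 3 1 4 / 3 4 2 1 / 4 1 3 2 / 1 2 4 3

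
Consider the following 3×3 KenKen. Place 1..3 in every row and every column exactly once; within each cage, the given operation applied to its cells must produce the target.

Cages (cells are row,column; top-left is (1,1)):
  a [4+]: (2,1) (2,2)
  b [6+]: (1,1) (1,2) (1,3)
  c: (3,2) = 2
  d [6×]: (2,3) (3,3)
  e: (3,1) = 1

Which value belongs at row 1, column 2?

3

Cage e is a single given cell, so (3,1) = 1.
Cage c is a single given cell; hence (3,2) = 2.
2 is placed in row 3, which forces (3,3) = 3.
Column 1 now contains 1, leaving (2,1) = 3.
The two cells of cage a must have sum 4, so (2,2) = 1.
Column 3 now contains 3, so (2,3) = 2.
Column 1 now contains 3, which forces (1,1) = 2.
Column 2 now contains 1, leaving (1,2) = 3.
Column 3 already has 2, so (1,3) = 1.
The full grid is 2 3 1 / 3 1 2 / 1 2 3.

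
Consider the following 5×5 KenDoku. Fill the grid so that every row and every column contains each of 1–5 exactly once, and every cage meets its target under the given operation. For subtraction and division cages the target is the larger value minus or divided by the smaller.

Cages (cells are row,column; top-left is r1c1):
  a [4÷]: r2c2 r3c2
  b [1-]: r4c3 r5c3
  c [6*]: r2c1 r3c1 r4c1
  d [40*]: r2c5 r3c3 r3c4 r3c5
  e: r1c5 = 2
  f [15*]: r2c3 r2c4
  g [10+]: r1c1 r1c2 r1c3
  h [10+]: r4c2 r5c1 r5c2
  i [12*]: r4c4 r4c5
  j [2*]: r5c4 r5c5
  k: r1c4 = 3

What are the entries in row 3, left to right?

K is a freebie, which forces r1c4 = 3.
Cage e is given, leaving r1c5 = 2.
3 is placed in column 4; hence r2c4 = 5.
3 is placed in column 4, which forces r4c4 = 4.
Row 4 already has 4, so r4c5 = 3.
Column 5 already has 2, which forces r5c5 = 1.
Row 2 now contains 5, which forces r2c3 = 3.
1 is placed in column 5, so r2c5 = 4.
The 4 cells of cage d must have product 40; hence r3c5 = 5.
Row 5 now contains 1, leaving r5c4 = 2.
4 is placed in row 2, so r2c2 = 1.
Cage c needs product 6, leaving r3c1 = 3.
Cage a needs two cells with quotient 4, which forces r3c2 = 4.
The 4 cells of cage d must have product 40, leaving r3c3 = 2.
2 is placed in column 4, which forces r3c4 = 1.
1 is placed in column 2, so r4c2 = 2.
Cage b needs two cells with difference 1, which forces r4c3 = 5.
Row 5 now contains 2; hence r5c3 = 4.
Cage g has sum 10, leaving r1c1 = 4.
Column 2 already has 4, leaving r1c2 = 5.
Column 3 already has 4; hence r1c3 = 1.
Row 2 already has 1; hence r2c1 = 2.
Row 4 now contains 2, which forces r4c1 = 1.
Row 5 now contains 4, leaving r5c1 = 5.
The 3 cells of cage h must have sum 10; hence r5c2 = 3.
The full grid is 4 5 1 3 2 / 2 1 3 5 4 / 3 4 2 1 5 / 1 2 5 4 3 / 5 3 4 2 1.

3 4 2 1 5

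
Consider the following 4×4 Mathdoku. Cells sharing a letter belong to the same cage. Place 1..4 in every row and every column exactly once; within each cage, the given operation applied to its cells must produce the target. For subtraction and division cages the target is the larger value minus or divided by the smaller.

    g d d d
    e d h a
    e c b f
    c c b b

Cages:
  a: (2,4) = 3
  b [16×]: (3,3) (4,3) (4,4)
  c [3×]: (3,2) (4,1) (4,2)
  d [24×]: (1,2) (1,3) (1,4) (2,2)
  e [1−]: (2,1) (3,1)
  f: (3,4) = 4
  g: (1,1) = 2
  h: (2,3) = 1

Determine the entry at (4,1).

Cage g is given; hence (1,1) = 2.
Cage h is given, leaving (2,3) = 1.
Cage a is given, leaving (2,4) = 3.
The 3 cells of cage c must have product 3, so (3,2) = 1.
Cage f is a single given cell; hence (3,4) = 4.
Cage c has product 3, which forces (4,1) = 1.
Cage c has product 3, leaving (4,2) = 3.
1 is placed in column 3, which forces (4,3) = 4.
Column 4 already has 4, which forces (4,4) = 2.
Column 2 now contains 3, leaving (1,2) = 4.
4 is placed in column 3, leaving (1,3) = 3.
Column 4 already has 4, so (1,4) = 1.
Row 2 now contains 3, so (2,1) = 4.
Cage d needs product 24; hence (2,2) = 2.
4 is placed in row 3, leaving (3,1) = 3.
4 is placed in row 3; hence (3,3) = 2.
The full grid is 2 4 3 1 / 4 2 1 3 / 3 1 2 4 / 1 3 4 2.

1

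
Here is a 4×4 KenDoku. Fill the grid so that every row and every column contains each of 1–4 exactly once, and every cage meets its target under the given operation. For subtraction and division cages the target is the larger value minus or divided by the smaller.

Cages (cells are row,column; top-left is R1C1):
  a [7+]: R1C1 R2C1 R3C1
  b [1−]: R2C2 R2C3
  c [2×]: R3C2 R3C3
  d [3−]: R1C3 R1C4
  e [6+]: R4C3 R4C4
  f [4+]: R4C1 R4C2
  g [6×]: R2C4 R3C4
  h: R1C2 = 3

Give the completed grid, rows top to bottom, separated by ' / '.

2 3 4 1 / 1 4 3 2 / 4 2 1 3 / 3 1 2 4

Cage h is a single given cell, so R1C2 = 3.
Column 2 already has 3; hence R4C2 = 1.
Column 2 already has 1, which forces R3C2 = 2.
Cage c needs two cells with product 2; hence R3C3 = 1.
2 is placed in row 3; hence R3C4 = 3.
Row 4 already has 1; hence R4C1 = 3.
Column 3 now contains 1, leaving R1C3 = 4.
The two cells of cage d must have difference 3, which forces R1C4 = 1.
Column 2 already has 2, leaving R2C2 = 4.
Column 3 now contains 1, leaving R2C3 = 3.
Column 4 now contains 3, so R2C4 = 2.
Row 3 already has 1, leaving R3C1 = 4.
Column 3 now contains 4, so R4C3 = 2.
2 is placed in column 4, so R4C4 = 4.
1 is placed in row 1, leaving R1C1 = 2.
2 is placed in row 2, so R2C1 = 1.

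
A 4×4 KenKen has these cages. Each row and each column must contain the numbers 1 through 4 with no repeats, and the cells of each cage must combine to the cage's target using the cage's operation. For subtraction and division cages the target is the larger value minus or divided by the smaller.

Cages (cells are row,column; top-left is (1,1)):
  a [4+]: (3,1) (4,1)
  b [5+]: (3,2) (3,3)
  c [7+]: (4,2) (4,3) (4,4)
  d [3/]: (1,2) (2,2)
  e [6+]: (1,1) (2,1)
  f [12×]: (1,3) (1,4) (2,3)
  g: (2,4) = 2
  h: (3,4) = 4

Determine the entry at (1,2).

1

G is a freebie, so (2,4) = 2.
H is a freebie; hence (3,4) = 4.
Column 4 now contains 4, so (4,4) = 1.
Cage e's pair has sum 6, which forces (1,1) = 2.
Column 4 now contains 1; hence (1,4) = 3.
Row 2 already has 2, so (2,1) = 4.
Row 2 already has 4; hence (2,3) = 1.
The two cells of cage a must have sum 4, which forces (3,1) = 1.
1 is placed in row 4, so (4,1) = 3.
Row 1 now contains 3; hence (1,2) = 1.
1 is placed in column 3, leaving (1,3) = 4.
Row 2 now contains 1, leaving (2,2) = 3.
Column 2 already has 3; hence (3,2) = 2.
Row 3 already has 2, leaving (3,3) = 3.
Column 2 now contains 2; hence (4,2) = 4.
4 is placed in column 3; hence (4,3) = 2.
The full grid is 2 1 4 3 / 4 3 1 2 / 1 2 3 4 / 3 4 2 1.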